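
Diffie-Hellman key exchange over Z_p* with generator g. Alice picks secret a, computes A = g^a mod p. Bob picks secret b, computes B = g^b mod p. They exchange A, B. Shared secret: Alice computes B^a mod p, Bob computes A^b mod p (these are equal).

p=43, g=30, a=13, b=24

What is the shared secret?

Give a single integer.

A = 30^13 mod 43  (bits of 13 = 1101)
  bit 0 = 1: r = r^2 * 30 mod 43 = 1^2 * 30 = 1*30 = 30
  bit 1 = 1: r = r^2 * 30 mod 43 = 30^2 * 30 = 40*30 = 39
  bit 2 = 0: r = r^2 mod 43 = 39^2 = 16
  bit 3 = 1: r = r^2 * 30 mod 43 = 16^2 * 30 = 41*30 = 26
  -> A = 26
B = 30^24 mod 43  (bits of 24 = 11000)
  bit 0 = 1: r = r^2 * 30 mod 43 = 1^2 * 30 = 1*30 = 30
  bit 1 = 1: r = r^2 * 30 mod 43 = 30^2 * 30 = 40*30 = 39
  bit 2 = 0: r = r^2 mod 43 = 39^2 = 16
  bit 3 = 0: r = r^2 mod 43 = 16^2 = 41
  bit 4 = 0: r = r^2 mod 43 = 41^2 = 4
  -> B = 4
s = B^a = 4^13 mod 43  (bits of 13 = 1101)
  bit 0 = 1: r = r^2 * 4 mod 43 = 1^2 * 4 = 1*4 = 4
  bit 1 = 1: r = r^2 * 4 mod 43 = 4^2 * 4 = 16*4 = 21
  bit 2 = 0: r = r^2 mod 43 = 21^2 = 11
  bit 3 = 1: r = r^2 * 4 mod 43 = 11^2 * 4 = 35*4 = 11
  -> s = B^a = 11

Answer: 11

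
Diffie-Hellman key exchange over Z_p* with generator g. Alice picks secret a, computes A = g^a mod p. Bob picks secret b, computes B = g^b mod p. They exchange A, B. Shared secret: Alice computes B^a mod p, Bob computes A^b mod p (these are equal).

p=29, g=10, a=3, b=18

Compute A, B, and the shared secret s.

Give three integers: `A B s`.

Answer: 14 5 9

Derivation:
A = 10^3 mod 29  (bits of 3 = 11)
  bit 0 = 1: r = r^2 * 10 mod 29 = 1^2 * 10 = 1*10 = 10
  bit 1 = 1: r = r^2 * 10 mod 29 = 10^2 * 10 = 13*10 = 14
  -> A = 14
B = 10^18 mod 29  (bits of 18 = 10010)
  bit 0 = 1: r = r^2 * 10 mod 29 = 1^2 * 10 = 1*10 = 10
  bit 1 = 0: r = r^2 mod 29 = 10^2 = 13
  bit 2 = 0: r = r^2 mod 29 = 13^2 = 24
  bit 3 = 1: r = r^2 * 10 mod 29 = 24^2 * 10 = 25*10 = 18
  bit 4 = 0: r = r^2 mod 29 = 18^2 = 5
  -> B = 5
s = B^a = 5^3 mod 29  (bits of 3 = 11)
  bit 0 = 1: r = r^2 * 5 mod 29 = 1^2 * 5 = 1*5 = 5
  bit 1 = 1: r = r^2 * 5 mod 29 = 5^2 * 5 = 25*5 = 9
  -> s = B^a = 9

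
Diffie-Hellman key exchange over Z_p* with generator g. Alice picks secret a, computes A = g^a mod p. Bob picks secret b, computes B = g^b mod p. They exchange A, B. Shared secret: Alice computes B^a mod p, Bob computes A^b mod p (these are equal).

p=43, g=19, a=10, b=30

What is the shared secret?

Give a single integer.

A = 19^10 mod 43  (bits of 10 = 1010)
  bit 0 = 1: r = r^2 * 19 mod 43 = 1^2 * 19 = 1*19 = 19
  bit 1 = 0: r = r^2 mod 43 = 19^2 = 17
  bit 2 = 1: r = r^2 * 19 mod 43 = 17^2 * 19 = 31*19 = 30
  bit 3 = 0: r = r^2 mod 43 = 30^2 = 40
  -> A = 40
B = 19^30 mod 43  (bits of 30 = 11110)
  bit 0 = 1: r = r^2 * 19 mod 43 = 1^2 * 19 = 1*19 = 19
  bit 1 = 1: r = r^2 * 19 mod 43 = 19^2 * 19 = 17*19 = 22
  bit 2 = 1: r = r^2 * 19 mod 43 = 22^2 * 19 = 11*19 = 37
  bit 3 = 1: r = r^2 * 19 mod 43 = 37^2 * 19 = 36*19 = 39
  bit 4 = 0: r = r^2 mod 43 = 39^2 = 16
  -> B = 16
s = B^a = 16^10 mod 43  (bits of 10 = 1010)
  bit 0 = 1: r = r^2 * 16 mod 43 = 1^2 * 16 = 1*16 = 16
  bit 1 = 0: r = r^2 mod 43 = 16^2 = 41
  bit 2 = 1: r = r^2 * 16 mod 43 = 41^2 * 16 = 4*16 = 21
  bit 3 = 0: r = r^2 mod 43 = 21^2 = 11
  -> s = B^a = 11

Answer: 11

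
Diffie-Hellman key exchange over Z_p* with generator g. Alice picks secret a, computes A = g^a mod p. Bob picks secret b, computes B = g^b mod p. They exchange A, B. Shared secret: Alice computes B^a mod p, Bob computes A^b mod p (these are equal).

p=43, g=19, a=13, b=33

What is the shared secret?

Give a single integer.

A = 19^13 mod 43  (bits of 13 = 1101)
  bit 0 = 1: r = r^2 * 19 mod 43 = 1^2 * 19 = 1*19 = 19
  bit 1 = 1: r = r^2 * 19 mod 43 = 19^2 * 19 = 17*19 = 22
  bit 2 = 0: r = r^2 mod 43 = 22^2 = 11
  bit 3 = 1: r = r^2 * 19 mod 43 = 11^2 * 19 = 35*19 = 20
  -> A = 20
B = 19^33 mod 43  (bits of 33 = 100001)
  bit 0 = 1: r = r^2 * 19 mod 43 = 1^2 * 19 = 1*19 = 19
  bit 1 = 0: r = r^2 mod 43 = 19^2 = 17
  bit 2 = 0: r = r^2 mod 43 = 17^2 = 31
  bit 3 = 0: r = r^2 mod 43 = 31^2 = 15
  bit 4 = 0: r = r^2 mod 43 = 15^2 = 10
  bit 5 = 1: r = r^2 * 19 mod 43 = 10^2 * 19 = 14*19 = 8
  -> B = 8
s = B^a = 8^13 mod 43  (bits of 13 = 1101)
  bit 0 = 1: r = r^2 * 8 mod 43 = 1^2 * 8 = 1*8 = 8
  bit 1 = 1: r = r^2 * 8 mod 43 = 8^2 * 8 = 21*8 = 39
  bit 2 = 0: r = r^2 mod 43 = 39^2 = 16
  bit 3 = 1: r = r^2 * 8 mod 43 = 16^2 * 8 = 41*8 = 27
  -> s = B^a = 27

Answer: 27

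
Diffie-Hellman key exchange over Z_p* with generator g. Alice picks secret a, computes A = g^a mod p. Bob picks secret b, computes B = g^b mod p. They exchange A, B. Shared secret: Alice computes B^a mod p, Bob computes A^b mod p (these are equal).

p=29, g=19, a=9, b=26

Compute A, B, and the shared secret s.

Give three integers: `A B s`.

Answer: 11 9 6

Derivation:
A = 19^9 mod 29  (bits of 9 = 1001)
  bit 0 = 1: r = r^2 * 19 mod 29 = 1^2 * 19 = 1*19 = 19
  bit 1 = 0: r = r^2 mod 29 = 19^2 = 13
  bit 2 = 0: r = r^2 mod 29 = 13^2 = 24
  bit 3 = 1: r = r^2 * 19 mod 29 = 24^2 * 19 = 25*19 = 11
  -> A = 11
B = 19^26 mod 29  (bits of 26 = 11010)
  bit 0 = 1: r = r^2 * 19 mod 29 = 1^2 * 19 = 1*19 = 19
  bit 1 = 1: r = r^2 * 19 mod 29 = 19^2 * 19 = 13*19 = 15
  bit 2 = 0: r = r^2 mod 29 = 15^2 = 22
  bit 3 = 1: r = r^2 * 19 mod 29 = 22^2 * 19 = 20*19 = 3
  bit 4 = 0: r = r^2 mod 29 = 3^2 = 9
  -> B = 9
s = B^a = 9^9 mod 29  (bits of 9 = 1001)
  bit 0 = 1: r = r^2 * 9 mod 29 = 1^2 * 9 = 1*9 = 9
  bit 1 = 0: r = r^2 mod 29 = 9^2 = 23
  bit 2 = 0: r = r^2 mod 29 = 23^2 = 7
  bit 3 = 1: r = r^2 * 9 mod 29 = 7^2 * 9 = 20*9 = 6
  -> s = B^a = 6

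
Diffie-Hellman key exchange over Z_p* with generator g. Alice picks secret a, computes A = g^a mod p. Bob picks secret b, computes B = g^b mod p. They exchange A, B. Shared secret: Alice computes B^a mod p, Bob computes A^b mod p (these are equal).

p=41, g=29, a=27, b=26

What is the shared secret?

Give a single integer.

A = 29^27 mod 41  (bits of 27 = 11011)
  bit 0 = 1: r = r^2 * 29 mod 41 = 1^2 * 29 = 1*29 = 29
  bit 1 = 1: r = r^2 * 29 mod 41 = 29^2 * 29 = 21*29 = 35
  bit 2 = 0: r = r^2 mod 41 = 35^2 = 36
  bit 3 = 1: r = r^2 * 29 mod 41 = 36^2 * 29 = 25*29 = 28
  bit 4 = 1: r = r^2 * 29 mod 41 = 28^2 * 29 = 5*29 = 22
  -> A = 22
B = 29^26 mod 41  (bits of 26 = 11010)
  bit 0 = 1: r = r^2 * 29 mod 41 = 1^2 * 29 = 1*29 = 29
  bit 1 = 1: r = r^2 * 29 mod 41 = 29^2 * 29 = 21*29 = 35
  bit 2 = 0: r = r^2 mod 41 = 35^2 = 36
  bit 3 = 1: r = r^2 * 29 mod 41 = 36^2 * 29 = 25*29 = 28
  bit 4 = 0: r = r^2 mod 41 = 28^2 = 5
  -> B = 5
s = B^a = 5^27 mod 41  (bits of 27 = 11011)
  bit 0 = 1: r = r^2 * 5 mod 41 = 1^2 * 5 = 1*5 = 5
  bit 1 = 1: r = r^2 * 5 mod 41 = 5^2 * 5 = 25*5 = 2
  bit 2 = 0: r = r^2 mod 41 = 2^2 = 4
  bit 3 = 1: r = r^2 * 5 mod 41 = 4^2 * 5 = 16*5 = 39
  bit 4 = 1: r = r^2 * 5 mod 41 = 39^2 * 5 = 4*5 = 20
  -> s = B^a = 20

Answer: 20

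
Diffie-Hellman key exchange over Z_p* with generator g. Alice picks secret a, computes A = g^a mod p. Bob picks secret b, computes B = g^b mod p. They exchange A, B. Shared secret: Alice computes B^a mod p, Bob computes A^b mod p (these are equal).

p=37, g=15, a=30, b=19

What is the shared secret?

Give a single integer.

A = 15^30 mod 37  (bits of 30 = 11110)
  bit 0 = 1: r = r^2 * 15 mod 37 = 1^2 * 15 = 1*15 = 15
  bit 1 = 1: r = r^2 * 15 mod 37 = 15^2 * 15 = 3*15 = 8
  bit 2 = 1: r = r^2 * 15 mod 37 = 8^2 * 15 = 27*15 = 35
  bit 3 = 1: r = r^2 * 15 mod 37 = 35^2 * 15 = 4*15 = 23
  bit 4 = 0: r = r^2 mod 37 = 23^2 = 11
  -> A = 11
B = 15^19 mod 37  (bits of 19 = 10011)
  bit 0 = 1: r = r^2 * 15 mod 37 = 1^2 * 15 = 1*15 = 15
  bit 1 = 0: r = r^2 mod 37 = 15^2 = 3
  bit 2 = 0: r = r^2 mod 37 = 3^2 = 9
  bit 3 = 1: r = r^2 * 15 mod 37 = 9^2 * 15 = 7*15 = 31
  bit 4 = 1: r = r^2 * 15 mod 37 = 31^2 * 15 = 36*15 = 22
  -> B = 22
s = B^a = 22^30 mod 37  (bits of 30 = 11110)
  bit 0 = 1: r = r^2 * 22 mod 37 = 1^2 * 22 = 1*22 = 22
  bit 1 = 1: r = r^2 * 22 mod 37 = 22^2 * 22 = 3*22 = 29
  bit 2 = 1: r = r^2 * 22 mod 37 = 29^2 * 22 = 27*22 = 2
  bit 3 = 1: r = r^2 * 22 mod 37 = 2^2 * 22 = 4*22 = 14
  bit 4 = 0: r = r^2 mod 37 = 14^2 = 11
  -> s = B^a = 11

Answer: 11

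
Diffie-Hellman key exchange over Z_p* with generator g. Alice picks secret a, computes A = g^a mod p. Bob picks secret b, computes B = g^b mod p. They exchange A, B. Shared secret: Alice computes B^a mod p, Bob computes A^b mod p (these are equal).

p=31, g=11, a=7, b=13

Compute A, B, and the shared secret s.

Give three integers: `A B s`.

A = 11^7 mod 31  (bits of 7 = 111)
  bit 0 = 1: r = r^2 * 11 mod 31 = 1^2 * 11 = 1*11 = 11
  bit 1 = 1: r = r^2 * 11 mod 31 = 11^2 * 11 = 28*11 = 29
  bit 2 = 1: r = r^2 * 11 mod 31 = 29^2 * 11 = 4*11 = 13
  -> A = 13
B = 11^13 mod 31  (bits of 13 = 1101)
  bit 0 = 1: r = r^2 * 11 mod 31 = 1^2 * 11 = 1*11 = 11
  bit 1 = 1: r = r^2 * 11 mod 31 = 11^2 * 11 = 28*11 = 29
  bit 2 = 0: r = r^2 mod 31 = 29^2 = 4
  bit 3 = 1: r = r^2 * 11 mod 31 = 4^2 * 11 = 16*11 = 21
  -> B = 21
s = B^a = 21^7 mod 31  (bits of 7 = 111)
  bit 0 = 1: r = r^2 * 21 mod 31 = 1^2 * 21 = 1*21 = 21
  bit 1 = 1: r = r^2 * 21 mod 31 = 21^2 * 21 = 7*21 = 23
  bit 2 = 1: r = r^2 * 21 mod 31 = 23^2 * 21 = 2*21 = 11
  -> s = B^a = 11

Answer: 13 21 11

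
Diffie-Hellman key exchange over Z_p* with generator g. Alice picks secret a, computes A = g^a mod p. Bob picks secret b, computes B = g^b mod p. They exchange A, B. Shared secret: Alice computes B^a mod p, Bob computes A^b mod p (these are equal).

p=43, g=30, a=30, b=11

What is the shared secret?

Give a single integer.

A = 30^30 mod 43  (bits of 30 = 11110)
  bit 0 = 1: r = r^2 * 30 mod 43 = 1^2 * 30 = 1*30 = 30
  bit 1 = 1: r = r^2 * 30 mod 43 = 30^2 * 30 = 40*30 = 39
  bit 2 = 1: r = r^2 * 30 mod 43 = 39^2 * 30 = 16*30 = 7
  bit 3 = 1: r = r^2 * 30 mod 43 = 7^2 * 30 = 6*30 = 8
  bit 4 = 0: r = r^2 mod 43 = 8^2 = 21
  -> A = 21
B = 30^11 mod 43  (bits of 11 = 1011)
  bit 0 = 1: r = r^2 * 30 mod 43 = 1^2 * 30 = 1*30 = 30
  bit 1 = 0: r = r^2 mod 43 = 30^2 = 40
  bit 2 = 1: r = r^2 * 30 mod 43 = 40^2 * 30 = 9*30 = 12
  bit 3 = 1: r = r^2 * 30 mod 43 = 12^2 * 30 = 15*30 = 20
  -> B = 20
s = B^a = 20^30 mod 43  (bits of 30 = 11110)
  bit 0 = 1: r = r^2 * 20 mod 43 = 1^2 * 20 = 1*20 = 20
  bit 1 = 1: r = r^2 * 20 mod 43 = 20^2 * 20 = 13*20 = 2
  bit 2 = 1: r = r^2 * 20 mod 43 = 2^2 * 20 = 4*20 = 37
  bit 3 = 1: r = r^2 * 20 mod 43 = 37^2 * 20 = 36*20 = 32
  bit 4 = 0: r = r^2 mod 43 = 32^2 = 35
  -> s = B^a = 35

Answer: 35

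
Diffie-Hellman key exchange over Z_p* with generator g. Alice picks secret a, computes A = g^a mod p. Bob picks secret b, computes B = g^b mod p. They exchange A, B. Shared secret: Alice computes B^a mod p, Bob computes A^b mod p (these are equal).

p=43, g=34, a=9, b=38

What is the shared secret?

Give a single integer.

Answer: 4

Derivation:
A = 34^9 mod 43  (bits of 9 = 1001)
  bit 0 = 1: r = r^2 * 34 mod 43 = 1^2 * 34 = 1*34 = 34
  bit 1 = 0: r = r^2 mod 43 = 34^2 = 38
  bit 2 = 0: r = r^2 mod 43 = 38^2 = 25
  bit 3 = 1: r = r^2 * 34 mod 43 = 25^2 * 34 = 23*34 = 8
  -> A = 8
B = 34^38 mod 43  (bits of 38 = 100110)
  bit 0 = 1: r = r^2 * 34 mod 43 = 1^2 * 34 = 1*34 = 34
  bit 1 = 0: r = r^2 mod 43 = 34^2 = 38
  bit 2 = 0: r = r^2 mod 43 = 38^2 = 25
  bit 3 = 1: r = r^2 * 34 mod 43 = 25^2 * 34 = 23*34 = 8
  bit 4 = 1: r = r^2 * 34 mod 43 = 8^2 * 34 = 21*34 = 26
  bit 5 = 0: r = r^2 mod 43 = 26^2 = 31
  -> B = 31
s = B^a = 31^9 mod 43  (bits of 9 = 1001)
  bit 0 = 1: r = r^2 * 31 mod 43 = 1^2 * 31 = 1*31 = 31
  bit 1 = 0: r = r^2 mod 43 = 31^2 = 15
  bit 2 = 0: r = r^2 mod 43 = 15^2 = 10
  bit 3 = 1: r = r^2 * 31 mod 43 = 10^2 * 31 = 14*31 = 4
  -> s = B^a = 4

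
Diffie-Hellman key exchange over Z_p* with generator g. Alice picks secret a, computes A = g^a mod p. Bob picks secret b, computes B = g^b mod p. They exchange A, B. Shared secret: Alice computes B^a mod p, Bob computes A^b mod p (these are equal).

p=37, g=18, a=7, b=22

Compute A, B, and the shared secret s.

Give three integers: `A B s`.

Answer: 13 30 3

Derivation:
A = 18^7 mod 37  (bits of 7 = 111)
  bit 0 = 1: r = r^2 * 18 mod 37 = 1^2 * 18 = 1*18 = 18
  bit 1 = 1: r = r^2 * 18 mod 37 = 18^2 * 18 = 28*18 = 23
  bit 2 = 1: r = r^2 * 18 mod 37 = 23^2 * 18 = 11*18 = 13
  -> A = 13
B = 18^22 mod 37  (bits of 22 = 10110)
  bit 0 = 1: r = r^2 * 18 mod 37 = 1^2 * 18 = 1*18 = 18
  bit 1 = 0: r = r^2 mod 37 = 18^2 = 28
  bit 2 = 1: r = r^2 * 18 mod 37 = 28^2 * 18 = 7*18 = 15
  bit 3 = 1: r = r^2 * 18 mod 37 = 15^2 * 18 = 3*18 = 17
  bit 4 = 0: r = r^2 mod 37 = 17^2 = 30
  -> B = 30
s = B^a = 30^7 mod 37  (bits of 7 = 111)
  bit 0 = 1: r = r^2 * 30 mod 37 = 1^2 * 30 = 1*30 = 30
  bit 1 = 1: r = r^2 * 30 mod 37 = 30^2 * 30 = 12*30 = 27
  bit 2 = 1: r = r^2 * 30 mod 37 = 27^2 * 30 = 26*30 = 3
  -> s = B^a = 3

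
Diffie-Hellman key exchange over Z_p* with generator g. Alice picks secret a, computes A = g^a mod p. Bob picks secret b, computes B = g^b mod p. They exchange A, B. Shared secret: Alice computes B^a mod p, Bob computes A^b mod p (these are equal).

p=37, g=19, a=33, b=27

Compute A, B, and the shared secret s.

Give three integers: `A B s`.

Answer: 8 31 31

Derivation:
A = 19^33 mod 37  (bits of 33 = 100001)
  bit 0 = 1: r = r^2 * 19 mod 37 = 1^2 * 19 = 1*19 = 19
  bit 1 = 0: r = r^2 mod 37 = 19^2 = 28
  bit 2 = 0: r = r^2 mod 37 = 28^2 = 7
  bit 3 = 0: r = r^2 mod 37 = 7^2 = 12
  bit 4 = 0: r = r^2 mod 37 = 12^2 = 33
  bit 5 = 1: r = r^2 * 19 mod 37 = 33^2 * 19 = 16*19 = 8
  -> A = 8
B = 19^27 mod 37  (bits of 27 = 11011)
  bit 0 = 1: r = r^2 * 19 mod 37 = 1^2 * 19 = 1*19 = 19
  bit 1 = 1: r = r^2 * 19 mod 37 = 19^2 * 19 = 28*19 = 14
  bit 2 = 0: r = r^2 mod 37 = 14^2 = 11
  bit 3 = 1: r = r^2 * 19 mod 37 = 11^2 * 19 = 10*19 = 5
  bit 4 = 1: r = r^2 * 19 mod 37 = 5^2 * 19 = 25*19 = 31
  -> B = 31
s = B^a = 31^33 mod 37  (bits of 33 = 100001)
  bit 0 = 1: r = r^2 * 31 mod 37 = 1^2 * 31 = 1*31 = 31
  bit 1 = 0: r = r^2 mod 37 = 31^2 = 36
  bit 2 = 0: r = r^2 mod 37 = 36^2 = 1
  bit 3 = 0: r = r^2 mod 37 = 1^2 = 1
  bit 4 = 0: r = r^2 mod 37 = 1^2 = 1
  bit 5 = 1: r = r^2 * 31 mod 37 = 1^2 * 31 = 1*31 = 31
  -> s = B^a = 31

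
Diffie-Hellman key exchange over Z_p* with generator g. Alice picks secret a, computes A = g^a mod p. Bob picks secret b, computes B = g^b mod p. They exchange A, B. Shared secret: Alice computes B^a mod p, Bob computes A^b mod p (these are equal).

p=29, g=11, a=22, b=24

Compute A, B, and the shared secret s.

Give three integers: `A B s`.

A = 11^22 mod 29  (bits of 22 = 10110)
  bit 0 = 1: r = r^2 * 11 mod 29 = 1^2 * 11 = 1*11 = 11
  bit 1 = 0: r = r^2 mod 29 = 11^2 = 5
  bit 2 = 1: r = r^2 * 11 mod 29 = 5^2 * 11 = 25*11 = 14
  bit 3 = 1: r = r^2 * 11 mod 29 = 14^2 * 11 = 22*11 = 10
  bit 4 = 0: r = r^2 mod 29 = 10^2 = 13
  -> A = 13
B = 11^24 mod 29  (bits of 24 = 11000)
  bit 0 = 1: r = r^2 * 11 mod 29 = 1^2 * 11 = 1*11 = 11
  bit 1 = 1: r = r^2 * 11 mod 29 = 11^2 * 11 = 5*11 = 26
  bit 2 = 0: r = r^2 mod 29 = 26^2 = 9
  bit 3 = 0: r = r^2 mod 29 = 9^2 = 23
  bit 4 = 0: r = r^2 mod 29 = 23^2 = 7
  -> B = 7
s = B^a = 7^22 mod 29  (bits of 22 = 10110)
  bit 0 = 1: r = r^2 * 7 mod 29 = 1^2 * 7 = 1*7 = 7
  bit 1 = 0: r = r^2 mod 29 = 7^2 = 20
  bit 2 = 1: r = r^2 * 7 mod 29 = 20^2 * 7 = 23*7 = 16
  bit 3 = 1: r = r^2 * 7 mod 29 = 16^2 * 7 = 24*7 = 23
  bit 4 = 0: r = r^2 mod 29 = 23^2 = 7
  -> s = B^a = 7

Answer: 13 7 7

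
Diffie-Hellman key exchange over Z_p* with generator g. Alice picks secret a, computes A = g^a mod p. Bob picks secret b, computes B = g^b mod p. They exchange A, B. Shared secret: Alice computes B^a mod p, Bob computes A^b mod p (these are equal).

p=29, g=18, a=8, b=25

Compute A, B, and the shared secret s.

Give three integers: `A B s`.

A = 18^8 mod 29  (bits of 8 = 1000)
  bit 0 = 1: r = r^2 * 18 mod 29 = 1^2 * 18 = 1*18 = 18
  bit 1 = 0: r = r^2 mod 29 = 18^2 = 5
  bit 2 = 0: r = r^2 mod 29 = 5^2 = 25
  bit 3 = 0: r = r^2 mod 29 = 25^2 = 16
  -> A = 16
B = 18^25 mod 29  (bits of 25 = 11001)
  bit 0 = 1: r = r^2 * 18 mod 29 = 1^2 * 18 = 1*18 = 18
  bit 1 = 1: r = r^2 * 18 mod 29 = 18^2 * 18 = 5*18 = 3
  bit 2 = 0: r = r^2 mod 29 = 3^2 = 9
  bit 3 = 0: r = r^2 mod 29 = 9^2 = 23
  bit 4 = 1: r = r^2 * 18 mod 29 = 23^2 * 18 = 7*18 = 10
  -> B = 10
s = B^a = 10^8 mod 29  (bits of 8 = 1000)
  bit 0 = 1: r = r^2 * 10 mod 29 = 1^2 * 10 = 1*10 = 10
  bit 1 = 0: r = r^2 mod 29 = 10^2 = 13
  bit 2 = 0: r = r^2 mod 29 = 13^2 = 24
  bit 3 = 0: r = r^2 mod 29 = 24^2 = 25
  -> s = B^a = 25

Answer: 16 10 25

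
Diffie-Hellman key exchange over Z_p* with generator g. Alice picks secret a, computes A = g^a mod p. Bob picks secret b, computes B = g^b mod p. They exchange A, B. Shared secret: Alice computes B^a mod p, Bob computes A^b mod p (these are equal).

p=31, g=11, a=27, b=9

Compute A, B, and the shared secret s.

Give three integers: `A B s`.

A = 11^27 mod 31  (bits of 27 = 11011)
  bit 0 = 1: r = r^2 * 11 mod 31 = 1^2 * 11 = 1*11 = 11
  bit 1 = 1: r = r^2 * 11 mod 31 = 11^2 * 11 = 28*11 = 29
  bit 2 = 0: r = r^2 mod 31 = 29^2 = 4
  bit 3 = 1: r = r^2 * 11 mod 31 = 4^2 * 11 = 16*11 = 21
  bit 4 = 1: r = r^2 * 11 mod 31 = 21^2 * 11 = 7*11 = 15
  -> A = 15
B = 11^9 mod 31  (bits of 9 = 1001)
  bit 0 = 1: r = r^2 * 11 mod 31 = 1^2 * 11 = 1*11 = 11
  bit 1 = 0: r = r^2 mod 31 = 11^2 = 28
  bit 2 = 0: r = r^2 mod 31 = 28^2 = 9
  bit 3 = 1: r = r^2 * 11 mod 31 = 9^2 * 11 = 19*11 = 23
  -> B = 23
s = B^a = 23^27 mod 31  (bits of 27 = 11011)
  bit 0 = 1: r = r^2 * 23 mod 31 = 1^2 * 23 = 1*23 = 23
  bit 1 = 1: r = r^2 * 23 mod 31 = 23^2 * 23 = 2*23 = 15
  bit 2 = 0: r = r^2 mod 31 = 15^2 = 8
  bit 3 = 1: r = r^2 * 23 mod 31 = 8^2 * 23 = 2*23 = 15
  bit 4 = 1: r = r^2 * 23 mod 31 = 15^2 * 23 = 8*23 = 29
  -> s = B^a = 29

Answer: 15 23 29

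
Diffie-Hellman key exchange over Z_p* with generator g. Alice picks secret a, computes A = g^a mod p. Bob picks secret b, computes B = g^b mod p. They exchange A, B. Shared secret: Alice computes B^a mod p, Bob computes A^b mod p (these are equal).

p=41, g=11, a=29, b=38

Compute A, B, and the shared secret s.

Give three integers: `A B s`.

Answer: 29 20 2

Derivation:
A = 11^29 mod 41  (bits of 29 = 11101)
  bit 0 = 1: r = r^2 * 11 mod 41 = 1^2 * 11 = 1*11 = 11
  bit 1 = 1: r = r^2 * 11 mod 41 = 11^2 * 11 = 39*11 = 19
  bit 2 = 1: r = r^2 * 11 mod 41 = 19^2 * 11 = 33*11 = 35
  bit 3 = 0: r = r^2 mod 41 = 35^2 = 36
  bit 4 = 1: r = r^2 * 11 mod 41 = 36^2 * 11 = 25*11 = 29
  -> A = 29
B = 11^38 mod 41  (bits of 38 = 100110)
  bit 0 = 1: r = r^2 * 11 mod 41 = 1^2 * 11 = 1*11 = 11
  bit 1 = 0: r = r^2 mod 41 = 11^2 = 39
  bit 2 = 0: r = r^2 mod 41 = 39^2 = 4
  bit 3 = 1: r = r^2 * 11 mod 41 = 4^2 * 11 = 16*11 = 12
  bit 4 = 1: r = r^2 * 11 mod 41 = 12^2 * 11 = 21*11 = 26
  bit 5 = 0: r = r^2 mod 41 = 26^2 = 20
  -> B = 20
s = B^a = 20^29 mod 41  (bits of 29 = 11101)
  bit 0 = 1: r = r^2 * 20 mod 41 = 1^2 * 20 = 1*20 = 20
  bit 1 = 1: r = r^2 * 20 mod 41 = 20^2 * 20 = 31*20 = 5
  bit 2 = 1: r = r^2 * 20 mod 41 = 5^2 * 20 = 25*20 = 8
  bit 3 = 0: r = r^2 mod 41 = 8^2 = 23
  bit 4 = 1: r = r^2 * 20 mod 41 = 23^2 * 20 = 37*20 = 2
  -> s = B^a = 2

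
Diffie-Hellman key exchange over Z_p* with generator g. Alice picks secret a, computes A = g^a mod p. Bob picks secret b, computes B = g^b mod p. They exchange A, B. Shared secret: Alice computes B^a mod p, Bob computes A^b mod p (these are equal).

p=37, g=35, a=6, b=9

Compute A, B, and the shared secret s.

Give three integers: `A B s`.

A = 35^6 mod 37  (bits of 6 = 110)
  bit 0 = 1: r = r^2 * 35 mod 37 = 1^2 * 35 = 1*35 = 35
  bit 1 = 1: r = r^2 * 35 mod 37 = 35^2 * 35 = 4*35 = 29
  bit 2 = 0: r = r^2 mod 37 = 29^2 = 27
  -> A = 27
B = 35^9 mod 37  (bits of 9 = 1001)
  bit 0 = 1: r = r^2 * 35 mod 37 = 1^2 * 35 = 1*35 = 35
  bit 1 = 0: r = r^2 mod 37 = 35^2 = 4
  bit 2 = 0: r = r^2 mod 37 = 4^2 = 16
  bit 3 = 1: r = r^2 * 35 mod 37 = 16^2 * 35 = 34*35 = 6
  -> B = 6
s = B^a = 6^6 mod 37  (bits of 6 = 110)
  bit 0 = 1: r = r^2 * 6 mod 37 = 1^2 * 6 = 1*6 = 6
  bit 1 = 1: r = r^2 * 6 mod 37 = 6^2 * 6 = 36*6 = 31
  bit 2 = 0: r = r^2 mod 37 = 31^2 = 36
  -> s = B^a = 36

Answer: 27 6 36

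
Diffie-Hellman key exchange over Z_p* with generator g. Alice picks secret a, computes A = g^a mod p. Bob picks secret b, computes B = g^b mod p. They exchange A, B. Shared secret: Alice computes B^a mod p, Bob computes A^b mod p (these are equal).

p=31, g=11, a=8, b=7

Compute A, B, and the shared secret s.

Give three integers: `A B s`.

Answer: 19 13 7

Derivation:
A = 11^8 mod 31  (bits of 8 = 1000)
  bit 0 = 1: r = r^2 * 11 mod 31 = 1^2 * 11 = 1*11 = 11
  bit 1 = 0: r = r^2 mod 31 = 11^2 = 28
  bit 2 = 0: r = r^2 mod 31 = 28^2 = 9
  bit 3 = 0: r = r^2 mod 31 = 9^2 = 19
  -> A = 19
B = 11^7 mod 31  (bits of 7 = 111)
  bit 0 = 1: r = r^2 * 11 mod 31 = 1^2 * 11 = 1*11 = 11
  bit 1 = 1: r = r^2 * 11 mod 31 = 11^2 * 11 = 28*11 = 29
  bit 2 = 1: r = r^2 * 11 mod 31 = 29^2 * 11 = 4*11 = 13
  -> B = 13
s = B^a = 13^8 mod 31  (bits of 8 = 1000)
  bit 0 = 1: r = r^2 * 13 mod 31 = 1^2 * 13 = 1*13 = 13
  bit 1 = 0: r = r^2 mod 31 = 13^2 = 14
  bit 2 = 0: r = r^2 mod 31 = 14^2 = 10
  bit 3 = 0: r = r^2 mod 31 = 10^2 = 7
  -> s = B^a = 7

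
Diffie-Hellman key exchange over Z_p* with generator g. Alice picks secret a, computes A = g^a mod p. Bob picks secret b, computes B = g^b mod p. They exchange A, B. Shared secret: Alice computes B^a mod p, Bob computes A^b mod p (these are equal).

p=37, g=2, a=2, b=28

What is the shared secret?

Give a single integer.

A = 2^2 mod 37  (bits of 2 = 10)
  bit 0 = 1: r = r^2 * 2 mod 37 = 1^2 * 2 = 1*2 = 2
  bit 1 = 0: r = r^2 mod 37 = 2^2 = 4
  -> A = 4
B = 2^28 mod 37  (bits of 28 = 11100)
  bit 0 = 1: r = r^2 * 2 mod 37 = 1^2 * 2 = 1*2 = 2
  bit 1 = 1: r = r^2 * 2 mod 37 = 2^2 * 2 = 4*2 = 8
  bit 2 = 1: r = r^2 * 2 mod 37 = 8^2 * 2 = 27*2 = 17
  bit 3 = 0: r = r^2 mod 37 = 17^2 = 30
  bit 4 = 0: r = r^2 mod 37 = 30^2 = 12
  -> B = 12
s = B^a = 12^2 mod 37  (bits of 2 = 10)
  bit 0 = 1: r = r^2 * 12 mod 37 = 1^2 * 12 = 1*12 = 12
  bit 1 = 0: r = r^2 mod 37 = 12^2 = 33
  -> s = B^a = 33

Answer: 33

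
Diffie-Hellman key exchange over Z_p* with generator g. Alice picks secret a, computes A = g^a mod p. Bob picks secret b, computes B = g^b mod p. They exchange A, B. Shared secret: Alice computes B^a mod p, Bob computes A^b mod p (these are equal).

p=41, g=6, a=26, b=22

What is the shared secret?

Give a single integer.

Answer: 4

Derivation:
A = 6^26 mod 41  (bits of 26 = 11010)
  bit 0 = 1: r = r^2 * 6 mod 41 = 1^2 * 6 = 1*6 = 6
  bit 1 = 1: r = r^2 * 6 mod 41 = 6^2 * 6 = 36*6 = 11
  bit 2 = 0: r = r^2 mod 41 = 11^2 = 39
  bit 3 = 1: r = r^2 * 6 mod 41 = 39^2 * 6 = 4*6 = 24
  bit 4 = 0: r = r^2 mod 41 = 24^2 = 2
  -> A = 2
B = 6^22 mod 41  (bits of 22 = 10110)
  bit 0 = 1: r = r^2 * 6 mod 41 = 1^2 * 6 = 1*6 = 6
  bit 1 = 0: r = r^2 mod 41 = 6^2 = 36
  bit 2 = 1: r = r^2 * 6 mod 41 = 36^2 * 6 = 25*6 = 27
  bit 3 = 1: r = r^2 * 6 mod 41 = 27^2 * 6 = 32*6 = 28
  bit 4 = 0: r = r^2 mod 41 = 28^2 = 5
  -> B = 5
s = B^a = 5^26 mod 41  (bits of 26 = 11010)
  bit 0 = 1: r = r^2 * 5 mod 41 = 1^2 * 5 = 1*5 = 5
  bit 1 = 1: r = r^2 * 5 mod 41 = 5^2 * 5 = 25*5 = 2
  bit 2 = 0: r = r^2 mod 41 = 2^2 = 4
  bit 3 = 1: r = r^2 * 5 mod 41 = 4^2 * 5 = 16*5 = 39
  bit 4 = 0: r = r^2 mod 41 = 39^2 = 4
  -> s = B^a = 4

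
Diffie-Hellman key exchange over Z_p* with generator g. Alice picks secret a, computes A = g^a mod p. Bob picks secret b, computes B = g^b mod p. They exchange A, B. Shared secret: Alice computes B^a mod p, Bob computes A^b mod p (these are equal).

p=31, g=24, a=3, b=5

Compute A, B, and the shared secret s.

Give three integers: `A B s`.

Answer: 29 26 30

Derivation:
A = 24^3 mod 31  (bits of 3 = 11)
  bit 0 = 1: r = r^2 * 24 mod 31 = 1^2 * 24 = 1*24 = 24
  bit 1 = 1: r = r^2 * 24 mod 31 = 24^2 * 24 = 18*24 = 29
  -> A = 29
B = 24^5 mod 31  (bits of 5 = 101)
  bit 0 = 1: r = r^2 * 24 mod 31 = 1^2 * 24 = 1*24 = 24
  bit 1 = 0: r = r^2 mod 31 = 24^2 = 18
  bit 2 = 1: r = r^2 * 24 mod 31 = 18^2 * 24 = 14*24 = 26
  -> B = 26
s = B^a = 26^3 mod 31  (bits of 3 = 11)
  bit 0 = 1: r = r^2 * 26 mod 31 = 1^2 * 26 = 1*26 = 26
  bit 1 = 1: r = r^2 * 26 mod 31 = 26^2 * 26 = 25*26 = 30
  -> s = B^a = 30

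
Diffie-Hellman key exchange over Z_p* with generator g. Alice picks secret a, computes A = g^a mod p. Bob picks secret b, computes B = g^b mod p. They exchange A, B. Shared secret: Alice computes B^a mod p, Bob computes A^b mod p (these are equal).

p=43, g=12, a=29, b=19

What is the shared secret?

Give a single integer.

Answer: 34

Derivation:
A = 12^29 mod 43  (bits of 29 = 11101)
  bit 0 = 1: r = r^2 * 12 mod 43 = 1^2 * 12 = 1*12 = 12
  bit 1 = 1: r = r^2 * 12 mod 43 = 12^2 * 12 = 15*12 = 8
  bit 2 = 1: r = r^2 * 12 mod 43 = 8^2 * 12 = 21*12 = 37
  bit 3 = 0: r = r^2 mod 43 = 37^2 = 36
  bit 4 = 1: r = r^2 * 12 mod 43 = 36^2 * 12 = 6*12 = 29
  -> A = 29
B = 12^19 mod 43  (bits of 19 = 10011)
  bit 0 = 1: r = r^2 * 12 mod 43 = 1^2 * 12 = 1*12 = 12
  bit 1 = 0: r = r^2 mod 43 = 12^2 = 15
  bit 2 = 0: r = r^2 mod 43 = 15^2 = 10
  bit 3 = 1: r = r^2 * 12 mod 43 = 10^2 * 12 = 14*12 = 39
  bit 4 = 1: r = r^2 * 12 mod 43 = 39^2 * 12 = 16*12 = 20
  -> B = 20
s = B^a = 20^29 mod 43  (bits of 29 = 11101)
  bit 0 = 1: r = r^2 * 20 mod 43 = 1^2 * 20 = 1*20 = 20
  bit 1 = 1: r = r^2 * 20 mod 43 = 20^2 * 20 = 13*20 = 2
  bit 2 = 1: r = r^2 * 20 mod 43 = 2^2 * 20 = 4*20 = 37
  bit 3 = 0: r = r^2 mod 43 = 37^2 = 36
  bit 4 = 1: r = r^2 * 20 mod 43 = 36^2 * 20 = 6*20 = 34
  -> s = B^a = 34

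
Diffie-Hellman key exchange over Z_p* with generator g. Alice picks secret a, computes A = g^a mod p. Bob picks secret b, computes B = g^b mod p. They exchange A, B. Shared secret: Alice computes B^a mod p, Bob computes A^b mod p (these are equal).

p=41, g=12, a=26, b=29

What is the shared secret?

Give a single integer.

Answer: 8

Derivation:
A = 12^26 mod 41  (bits of 26 = 11010)
  bit 0 = 1: r = r^2 * 12 mod 41 = 1^2 * 12 = 1*12 = 12
  bit 1 = 1: r = r^2 * 12 mod 41 = 12^2 * 12 = 21*12 = 6
  bit 2 = 0: r = r^2 mod 41 = 6^2 = 36
  bit 3 = 1: r = r^2 * 12 mod 41 = 36^2 * 12 = 25*12 = 13
  bit 4 = 0: r = r^2 mod 41 = 13^2 = 5
  -> A = 5
B = 12^29 mod 41  (bits of 29 = 11101)
  bit 0 = 1: r = r^2 * 12 mod 41 = 1^2 * 12 = 1*12 = 12
  bit 1 = 1: r = r^2 * 12 mod 41 = 12^2 * 12 = 21*12 = 6
  bit 2 = 1: r = r^2 * 12 mod 41 = 6^2 * 12 = 36*12 = 22
  bit 3 = 0: r = r^2 mod 41 = 22^2 = 33
  bit 4 = 1: r = r^2 * 12 mod 41 = 33^2 * 12 = 23*12 = 30
  -> B = 30
s = B^a = 30^26 mod 41  (bits of 26 = 11010)
  bit 0 = 1: r = r^2 * 30 mod 41 = 1^2 * 30 = 1*30 = 30
  bit 1 = 1: r = r^2 * 30 mod 41 = 30^2 * 30 = 39*30 = 22
  bit 2 = 0: r = r^2 mod 41 = 22^2 = 33
  bit 3 = 1: r = r^2 * 30 mod 41 = 33^2 * 30 = 23*30 = 34
  bit 4 = 0: r = r^2 mod 41 = 34^2 = 8
  -> s = B^a = 8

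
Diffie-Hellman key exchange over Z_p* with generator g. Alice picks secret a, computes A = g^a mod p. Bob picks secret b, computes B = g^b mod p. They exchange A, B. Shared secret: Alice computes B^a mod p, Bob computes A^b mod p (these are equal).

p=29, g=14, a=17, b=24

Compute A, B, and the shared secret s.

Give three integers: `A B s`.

Answer: 11 16 7

Derivation:
A = 14^17 mod 29  (bits of 17 = 10001)
  bit 0 = 1: r = r^2 * 14 mod 29 = 1^2 * 14 = 1*14 = 14
  bit 1 = 0: r = r^2 mod 29 = 14^2 = 22
  bit 2 = 0: r = r^2 mod 29 = 22^2 = 20
  bit 3 = 0: r = r^2 mod 29 = 20^2 = 23
  bit 4 = 1: r = r^2 * 14 mod 29 = 23^2 * 14 = 7*14 = 11
  -> A = 11
B = 14^24 mod 29  (bits of 24 = 11000)
  bit 0 = 1: r = r^2 * 14 mod 29 = 1^2 * 14 = 1*14 = 14
  bit 1 = 1: r = r^2 * 14 mod 29 = 14^2 * 14 = 22*14 = 18
  bit 2 = 0: r = r^2 mod 29 = 18^2 = 5
  bit 3 = 0: r = r^2 mod 29 = 5^2 = 25
  bit 4 = 0: r = r^2 mod 29 = 25^2 = 16
  -> B = 16
s = B^a = 16^17 mod 29  (bits of 17 = 10001)
  bit 0 = 1: r = r^2 * 16 mod 29 = 1^2 * 16 = 1*16 = 16
  bit 1 = 0: r = r^2 mod 29 = 16^2 = 24
  bit 2 = 0: r = r^2 mod 29 = 24^2 = 25
  bit 3 = 0: r = r^2 mod 29 = 25^2 = 16
  bit 4 = 1: r = r^2 * 16 mod 29 = 16^2 * 16 = 24*16 = 7
  -> s = B^a = 7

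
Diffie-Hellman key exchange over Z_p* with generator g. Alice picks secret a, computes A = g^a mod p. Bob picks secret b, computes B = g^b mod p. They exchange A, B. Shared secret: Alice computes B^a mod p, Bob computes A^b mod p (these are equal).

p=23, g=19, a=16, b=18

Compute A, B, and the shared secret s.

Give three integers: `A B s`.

A = 19^16 mod 23  (bits of 16 = 10000)
  bit 0 = 1: r = r^2 * 19 mod 23 = 1^2 * 19 = 1*19 = 19
  bit 1 = 0: r = r^2 mod 23 = 19^2 = 16
  bit 2 = 0: r = r^2 mod 23 = 16^2 = 3
  bit 3 = 0: r = r^2 mod 23 = 3^2 = 9
  bit 4 = 0: r = r^2 mod 23 = 9^2 = 12
  -> A = 12
B = 19^18 mod 23  (bits of 18 = 10010)
  bit 0 = 1: r = r^2 * 19 mod 23 = 1^2 * 19 = 1*19 = 19
  bit 1 = 0: r = r^2 mod 23 = 19^2 = 16
  bit 2 = 0: r = r^2 mod 23 = 16^2 = 3
  bit 3 = 1: r = r^2 * 19 mod 23 = 3^2 * 19 = 9*19 = 10
  bit 4 = 0: r = r^2 mod 23 = 10^2 = 8
  -> B = 8
s = B^a = 8^16 mod 23  (bits of 16 = 10000)
  bit 0 = 1: r = r^2 * 8 mod 23 = 1^2 * 8 = 1*8 = 8
  bit 1 = 0: r = r^2 mod 23 = 8^2 = 18
  bit 2 = 0: r = r^2 mod 23 = 18^2 = 2
  bit 3 = 0: r = r^2 mod 23 = 2^2 = 4
  bit 4 = 0: r = r^2 mod 23 = 4^2 = 16
  -> s = B^a = 16

Answer: 12 8 16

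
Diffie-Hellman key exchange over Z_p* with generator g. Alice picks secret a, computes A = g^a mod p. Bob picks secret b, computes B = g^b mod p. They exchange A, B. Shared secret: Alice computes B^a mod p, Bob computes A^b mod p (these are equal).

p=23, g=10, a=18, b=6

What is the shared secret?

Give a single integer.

A = 10^18 mod 23  (bits of 18 = 10010)
  bit 0 = 1: r = r^2 * 10 mod 23 = 1^2 * 10 = 1*10 = 10
  bit 1 = 0: r = r^2 mod 23 = 10^2 = 8
  bit 2 = 0: r = r^2 mod 23 = 8^2 = 18
  bit 3 = 1: r = r^2 * 10 mod 23 = 18^2 * 10 = 2*10 = 20
  bit 4 = 0: r = r^2 mod 23 = 20^2 = 9
  -> A = 9
B = 10^6 mod 23  (bits of 6 = 110)
  bit 0 = 1: r = r^2 * 10 mod 23 = 1^2 * 10 = 1*10 = 10
  bit 1 = 1: r = r^2 * 10 mod 23 = 10^2 * 10 = 8*10 = 11
  bit 2 = 0: r = r^2 mod 23 = 11^2 = 6
  -> B = 6
s = B^a = 6^18 mod 23  (bits of 18 = 10010)
  bit 0 = 1: r = r^2 * 6 mod 23 = 1^2 * 6 = 1*6 = 6
  bit 1 = 0: r = r^2 mod 23 = 6^2 = 13
  bit 2 = 0: r = r^2 mod 23 = 13^2 = 8
  bit 3 = 1: r = r^2 * 6 mod 23 = 8^2 * 6 = 18*6 = 16
  bit 4 = 0: r = r^2 mod 23 = 16^2 = 3
  -> s = B^a = 3

Answer: 3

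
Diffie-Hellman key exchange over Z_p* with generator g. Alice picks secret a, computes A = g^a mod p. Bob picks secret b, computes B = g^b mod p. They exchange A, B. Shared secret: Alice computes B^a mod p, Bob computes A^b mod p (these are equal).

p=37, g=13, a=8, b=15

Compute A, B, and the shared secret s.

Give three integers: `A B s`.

A = 13^8 mod 37  (bits of 8 = 1000)
  bit 0 = 1: r = r^2 * 13 mod 37 = 1^2 * 13 = 1*13 = 13
  bit 1 = 0: r = r^2 mod 37 = 13^2 = 21
  bit 2 = 0: r = r^2 mod 37 = 21^2 = 34
  bit 3 = 0: r = r^2 mod 37 = 34^2 = 9
  -> A = 9
B = 13^15 mod 37  (bits of 15 = 1111)
  bit 0 = 1: r = r^2 * 13 mod 37 = 1^2 * 13 = 1*13 = 13
  bit 1 = 1: r = r^2 * 13 mod 37 = 13^2 * 13 = 21*13 = 14
  bit 2 = 1: r = r^2 * 13 mod 37 = 14^2 * 13 = 11*13 = 32
  bit 3 = 1: r = r^2 * 13 mod 37 = 32^2 * 13 = 25*13 = 29
  -> B = 29
s = B^a = 29^8 mod 37  (bits of 8 = 1000)
  bit 0 = 1: r = r^2 * 29 mod 37 = 1^2 * 29 = 1*29 = 29
  bit 1 = 0: r = r^2 mod 37 = 29^2 = 27
  bit 2 = 0: r = r^2 mod 37 = 27^2 = 26
  bit 3 = 0: r = r^2 mod 37 = 26^2 = 10
  -> s = B^a = 10

Answer: 9 29 10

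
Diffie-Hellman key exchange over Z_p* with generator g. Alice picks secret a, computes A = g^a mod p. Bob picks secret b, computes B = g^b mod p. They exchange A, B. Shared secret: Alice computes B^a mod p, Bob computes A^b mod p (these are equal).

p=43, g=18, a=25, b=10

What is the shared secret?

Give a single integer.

A = 18^25 mod 43  (bits of 25 = 11001)
  bit 0 = 1: r = r^2 * 18 mod 43 = 1^2 * 18 = 1*18 = 18
  bit 1 = 1: r = r^2 * 18 mod 43 = 18^2 * 18 = 23*18 = 27
  bit 2 = 0: r = r^2 mod 43 = 27^2 = 41
  bit 3 = 0: r = r^2 mod 43 = 41^2 = 4
  bit 4 = 1: r = r^2 * 18 mod 43 = 4^2 * 18 = 16*18 = 30
  -> A = 30
B = 18^10 mod 43  (bits of 10 = 1010)
  bit 0 = 1: r = r^2 * 18 mod 43 = 1^2 * 18 = 1*18 = 18
  bit 1 = 0: r = r^2 mod 43 = 18^2 = 23
  bit 2 = 1: r = r^2 * 18 mod 43 = 23^2 * 18 = 13*18 = 19
  bit 3 = 0: r = r^2 mod 43 = 19^2 = 17
  -> B = 17
s = B^a = 17^25 mod 43  (bits of 25 = 11001)
  bit 0 = 1: r = r^2 * 17 mod 43 = 1^2 * 17 = 1*17 = 17
  bit 1 = 1: r = r^2 * 17 mod 43 = 17^2 * 17 = 31*17 = 11
  bit 2 = 0: r = r^2 mod 43 = 11^2 = 35
  bit 3 = 0: r = r^2 mod 43 = 35^2 = 21
  bit 4 = 1: r = r^2 * 17 mod 43 = 21^2 * 17 = 11*17 = 15
  -> s = B^a = 15

Answer: 15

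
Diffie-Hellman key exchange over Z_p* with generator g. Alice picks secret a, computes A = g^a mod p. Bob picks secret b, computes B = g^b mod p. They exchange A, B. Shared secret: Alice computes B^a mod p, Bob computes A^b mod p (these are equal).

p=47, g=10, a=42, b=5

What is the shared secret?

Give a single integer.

Answer: 34

Derivation:
A = 10^42 mod 47  (bits of 42 = 101010)
  bit 0 = 1: r = r^2 * 10 mod 47 = 1^2 * 10 = 1*10 = 10
  bit 1 = 0: r = r^2 mod 47 = 10^2 = 6
  bit 2 = 1: r = r^2 * 10 mod 47 = 6^2 * 10 = 36*10 = 31
  bit 3 = 0: r = r^2 mod 47 = 31^2 = 21
  bit 4 = 1: r = r^2 * 10 mod 47 = 21^2 * 10 = 18*10 = 39
  bit 5 = 0: r = r^2 mod 47 = 39^2 = 17
  -> A = 17
B = 10^5 mod 47  (bits of 5 = 101)
  bit 0 = 1: r = r^2 * 10 mod 47 = 1^2 * 10 = 1*10 = 10
  bit 1 = 0: r = r^2 mod 47 = 10^2 = 6
  bit 2 = 1: r = r^2 * 10 mod 47 = 6^2 * 10 = 36*10 = 31
  -> B = 31
s = B^a = 31^42 mod 47  (bits of 42 = 101010)
  bit 0 = 1: r = r^2 * 31 mod 47 = 1^2 * 31 = 1*31 = 31
  bit 1 = 0: r = r^2 mod 47 = 31^2 = 21
  bit 2 = 1: r = r^2 * 31 mod 47 = 21^2 * 31 = 18*31 = 41
  bit 3 = 0: r = r^2 mod 47 = 41^2 = 36
  bit 4 = 1: r = r^2 * 31 mod 47 = 36^2 * 31 = 27*31 = 38
  bit 5 = 0: r = r^2 mod 47 = 38^2 = 34
  -> s = B^a = 34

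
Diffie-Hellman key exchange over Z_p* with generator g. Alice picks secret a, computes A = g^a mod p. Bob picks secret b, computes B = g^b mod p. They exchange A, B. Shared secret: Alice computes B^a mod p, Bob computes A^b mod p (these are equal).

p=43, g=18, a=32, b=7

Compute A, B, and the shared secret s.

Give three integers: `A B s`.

Answer: 38 7 6

Derivation:
A = 18^32 mod 43  (bits of 32 = 100000)
  bit 0 = 1: r = r^2 * 18 mod 43 = 1^2 * 18 = 1*18 = 18
  bit 1 = 0: r = r^2 mod 43 = 18^2 = 23
  bit 2 = 0: r = r^2 mod 43 = 23^2 = 13
  bit 3 = 0: r = r^2 mod 43 = 13^2 = 40
  bit 4 = 0: r = r^2 mod 43 = 40^2 = 9
  bit 5 = 0: r = r^2 mod 43 = 9^2 = 38
  -> A = 38
B = 18^7 mod 43  (bits of 7 = 111)
  bit 0 = 1: r = r^2 * 18 mod 43 = 1^2 * 18 = 1*18 = 18
  bit 1 = 1: r = r^2 * 18 mod 43 = 18^2 * 18 = 23*18 = 27
  bit 2 = 1: r = r^2 * 18 mod 43 = 27^2 * 18 = 41*18 = 7
  -> B = 7
s = B^a = 7^32 mod 43  (bits of 32 = 100000)
  bit 0 = 1: r = r^2 * 7 mod 43 = 1^2 * 7 = 1*7 = 7
  bit 1 = 0: r = r^2 mod 43 = 7^2 = 6
  bit 2 = 0: r = r^2 mod 43 = 6^2 = 36
  bit 3 = 0: r = r^2 mod 43 = 36^2 = 6
  bit 4 = 0: r = r^2 mod 43 = 6^2 = 36
  bit 5 = 0: r = r^2 mod 43 = 36^2 = 6
  -> s = B^a = 6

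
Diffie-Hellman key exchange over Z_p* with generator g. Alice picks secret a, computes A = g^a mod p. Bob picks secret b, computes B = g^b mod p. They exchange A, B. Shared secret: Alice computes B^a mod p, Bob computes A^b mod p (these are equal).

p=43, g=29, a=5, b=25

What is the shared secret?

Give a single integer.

A = 29^5 mod 43  (bits of 5 = 101)
  bit 0 = 1: r = r^2 * 29 mod 43 = 1^2 * 29 = 1*29 = 29
  bit 1 = 0: r = r^2 mod 43 = 29^2 = 24
  bit 2 = 1: r = r^2 * 29 mod 43 = 24^2 * 29 = 17*29 = 20
  -> A = 20
B = 29^25 mod 43  (bits of 25 = 11001)
  bit 0 = 1: r = r^2 * 29 mod 43 = 1^2 * 29 = 1*29 = 29
  bit 1 = 1: r = r^2 * 29 mod 43 = 29^2 * 29 = 24*29 = 8
  bit 2 = 0: r = r^2 mod 43 = 8^2 = 21
  bit 3 = 0: r = r^2 mod 43 = 21^2 = 11
  bit 4 = 1: r = r^2 * 29 mod 43 = 11^2 * 29 = 35*29 = 26
  -> B = 26
s = B^a = 26^5 mod 43  (bits of 5 = 101)
  bit 0 = 1: r = r^2 * 26 mod 43 = 1^2 * 26 = 1*26 = 26
  bit 1 = 0: r = r^2 mod 43 = 26^2 = 31
  bit 2 = 1: r = r^2 * 26 mod 43 = 31^2 * 26 = 15*26 = 3
  -> s = B^a = 3

Answer: 3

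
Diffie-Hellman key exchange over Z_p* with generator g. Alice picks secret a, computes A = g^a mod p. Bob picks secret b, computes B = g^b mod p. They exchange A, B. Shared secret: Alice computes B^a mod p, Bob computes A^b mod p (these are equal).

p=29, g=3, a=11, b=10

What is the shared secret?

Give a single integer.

A = 3^11 mod 29  (bits of 11 = 1011)
  bit 0 = 1: r = r^2 * 3 mod 29 = 1^2 * 3 = 1*3 = 3
  bit 1 = 0: r = r^2 mod 29 = 3^2 = 9
  bit 2 = 1: r = r^2 * 3 mod 29 = 9^2 * 3 = 23*3 = 11
  bit 3 = 1: r = r^2 * 3 mod 29 = 11^2 * 3 = 5*3 = 15
  -> A = 15
B = 3^10 mod 29  (bits of 10 = 1010)
  bit 0 = 1: r = r^2 * 3 mod 29 = 1^2 * 3 = 1*3 = 3
  bit 1 = 0: r = r^2 mod 29 = 3^2 = 9
  bit 2 = 1: r = r^2 * 3 mod 29 = 9^2 * 3 = 23*3 = 11
  bit 3 = 0: r = r^2 mod 29 = 11^2 = 5
  -> B = 5
s = B^a = 5^11 mod 29  (bits of 11 = 1011)
  bit 0 = 1: r = r^2 * 5 mod 29 = 1^2 * 5 = 1*5 = 5
  bit 1 = 0: r = r^2 mod 29 = 5^2 = 25
  bit 2 = 1: r = r^2 * 5 mod 29 = 25^2 * 5 = 16*5 = 22
  bit 3 = 1: r = r^2 * 5 mod 29 = 22^2 * 5 = 20*5 = 13
  -> s = B^a = 13

Answer: 13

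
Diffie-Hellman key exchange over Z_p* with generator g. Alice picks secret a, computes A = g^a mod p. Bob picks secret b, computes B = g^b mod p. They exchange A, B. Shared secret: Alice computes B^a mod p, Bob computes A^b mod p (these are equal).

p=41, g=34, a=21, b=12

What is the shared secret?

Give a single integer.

A = 34^21 mod 41  (bits of 21 = 10101)
  bit 0 = 1: r = r^2 * 34 mod 41 = 1^2 * 34 = 1*34 = 34
  bit 1 = 0: r = r^2 mod 41 = 34^2 = 8
  bit 2 = 1: r = r^2 * 34 mod 41 = 8^2 * 34 = 23*34 = 3
  bit 3 = 0: r = r^2 mod 41 = 3^2 = 9
  bit 4 = 1: r = r^2 * 34 mod 41 = 9^2 * 34 = 40*34 = 7
  -> A = 7
B = 34^12 mod 41  (bits of 12 = 1100)
  bit 0 = 1: r = r^2 * 34 mod 41 = 1^2 * 34 = 1*34 = 34
  bit 1 = 1: r = r^2 * 34 mod 41 = 34^2 * 34 = 8*34 = 26
  bit 2 = 0: r = r^2 mod 41 = 26^2 = 20
  bit 3 = 0: r = r^2 mod 41 = 20^2 = 31
  -> B = 31
s = B^a = 31^21 mod 41  (bits of 21 = 10101)
  bit 0 = 1: r = r^2 * 31 mod 41 = 1^2 * 31 = 1*31 = 31
  bit 1 = 0: r = r^2 mod 41 = 31^2 = 18
  bit 2 = 1: r = r^2 * 31 mod 41 = 18^2 * 31 = 37*31 = 40
  bit 3 = 0: r = r^2 mod 41 = 40^2 = 1
  bit 4 = 1: r = r^2 * 31 mod 41 = 1^2 * 31 = 1*31 = 31
  -> s = B^a = 31

Answer: 31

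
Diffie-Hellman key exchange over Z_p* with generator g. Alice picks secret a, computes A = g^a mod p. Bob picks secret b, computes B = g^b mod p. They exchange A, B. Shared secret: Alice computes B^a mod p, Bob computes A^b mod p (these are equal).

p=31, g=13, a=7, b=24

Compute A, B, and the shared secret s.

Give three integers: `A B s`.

Answer: 22 2 4

Derivation:
A = 13^7 mod 31  (bits of 7 = 111)
  bit 0 = 1: r = r^2 * 13 mod 31 = 1^2 * 13 = 1*13 = 13
  bit 1 = 1: r = r^2 * 13 mod 31 = 13^2 * 13 = 14*13 = 27
  bit 2 = 1: r = r^2 * 13 mod 31 = 27^2 * 13 = 16*13 = 22
  -> A = 22
B = 13^24 mod 31  (bits of 24 = 11000)
  bit 0 = 1: r = r^2 * 13 mod 31 = 1^2 * 13 = 1*13 = 13
  bit 1 = 1: r = r^2 * 13 mod 31 = 13^2 * 13 = 14*13 = 27
  bit 2 = 0: r = r^2 mod 31 = 27^2 = 16
  bit 3 = 0: r = r^2 mod 31 = 16^2 = 8
  bit 4 = 0: r = r^2 mod 31 = 8^2 = 2
  -> B = 2
s = B^a = 2^7 mod 31  (bits of 7 = 111)
  bit 0 = 1: r = r^2 * 2 mod 31 = 1^2 * 2 = 1*2 = 2
  bit 1 = 1: r = r^2 * 2 mod 31 = 2^2 * 2 = 4*2 = 8
  bit 2 = 1: r = r^2 * 2 mod 31 = 8^2 * 2 = 2*2 = 4
  -> s = B^a = 4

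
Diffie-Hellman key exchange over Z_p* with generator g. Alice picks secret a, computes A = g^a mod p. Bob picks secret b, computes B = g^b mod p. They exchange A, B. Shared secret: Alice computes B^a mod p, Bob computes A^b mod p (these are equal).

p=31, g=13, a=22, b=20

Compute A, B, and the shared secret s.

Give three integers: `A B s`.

Answer: 9 25 25

Derivation:
A = 13^22 mod 31  (bits of 22 = 10110)
  bit 0 = 1: r = r^2 * 13 mod 31 = 1^2 * 13 = 1*13 = 13
  bit 1 = 0: r = r^2 mod 31 = 13^2 = 14
  bit 2 = 1: r = r^2 * 13 mod 31 = 14^2 * 13 = 10*13 = 6
  bit 3 = 1: r = r^2 * 13 mod 31 = 6^2 * 13 = 5*13 = 3
  bit 4 = 0: r = r^2 mod 31 = 3^2 = 9
  -> A = 9
B = 13^20 mod 31  (bits of 20 = 10100)
  bit 0 = 1: r = r^2 * 13 mod 31 = 1^2 * 13 = 1*13 = 13
  bit 1 = 0: r = r^2 mod 31 = 13^2 = 14
  bit 2 = 1: r = r^2 * 13 mod 31 = 14^2 * 13 = 10*13 = 6
  bit 3 = 0: r = r^2 mod 31 = 6^2 = 5
  bit 4 = 0: r = r^2 mod 31 = 5^2 = 25
  -> B = 25
s = B^a = 25^22 mod 31  (bits of 22 = 10110)
  bit 0 = 1: r = r^2 * 25 mod 31 = 1^2 * 25 = 1*25 = 25
  bit 1 = 0: r = r^2 mod 31 = 25^2 = 5
  bit 2 = 1: r = r^2 * 25 mod 31 = 5^2 * 25 = 25*25 = 5
  bit 3 = 1: r = r^2 * 25 mod 31 = 5^2 * 25 = 25*25 = 5
  bit 4 = 0: r = r^2 mod 31 = 5^2 = 25
  -> s = B^a = 25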